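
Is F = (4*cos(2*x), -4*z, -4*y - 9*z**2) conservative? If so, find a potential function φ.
Yes, F is conservative. φ = -4*y*z - 3*z**3 + 2*sin(2*x)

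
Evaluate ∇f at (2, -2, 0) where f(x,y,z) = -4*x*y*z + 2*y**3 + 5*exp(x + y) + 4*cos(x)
(5 - 4*sin(2), 29, 16)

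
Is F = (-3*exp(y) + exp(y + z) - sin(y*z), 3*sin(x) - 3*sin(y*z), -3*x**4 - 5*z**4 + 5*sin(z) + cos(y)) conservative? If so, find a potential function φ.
No, ∇×F = (3*y*cos(y*z) - sin(y), 12*x**3 - y*cos(y*z) + exp(y + z), z*cos(y*z) + 3*exp(y) - exp(y + z) + 3*cos(x)) ≠ 0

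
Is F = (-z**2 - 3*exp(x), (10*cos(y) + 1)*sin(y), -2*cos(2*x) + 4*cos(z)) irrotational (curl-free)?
No, ∇×F = (0, -2*z - 4*sin(2*x), 0)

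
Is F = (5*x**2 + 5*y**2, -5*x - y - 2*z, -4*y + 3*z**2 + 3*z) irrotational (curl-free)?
No, ∇×F = (-2, 0, -10*y - 5)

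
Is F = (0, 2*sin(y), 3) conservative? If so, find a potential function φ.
Yes, F is conservative. φ = 3*z - 2*cos(y)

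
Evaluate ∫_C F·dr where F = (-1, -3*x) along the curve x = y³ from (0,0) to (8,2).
-20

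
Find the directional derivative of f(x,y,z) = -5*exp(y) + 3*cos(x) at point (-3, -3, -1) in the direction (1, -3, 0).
3*sqrt(10)*(exp(3)*sin(3) + 5)*exp(-3)/10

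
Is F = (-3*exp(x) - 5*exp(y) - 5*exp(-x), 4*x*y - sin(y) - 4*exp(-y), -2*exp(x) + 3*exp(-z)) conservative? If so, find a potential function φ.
No, ∇×F = (0, 2*exp(x), 4*y + 5*exp(y)) ≠ 0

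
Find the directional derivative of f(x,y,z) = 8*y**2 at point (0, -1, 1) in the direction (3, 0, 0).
0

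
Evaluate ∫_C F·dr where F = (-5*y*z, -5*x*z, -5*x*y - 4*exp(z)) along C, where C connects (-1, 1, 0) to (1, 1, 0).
0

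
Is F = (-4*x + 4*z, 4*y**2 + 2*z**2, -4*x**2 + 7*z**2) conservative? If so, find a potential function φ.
No, ∇×F = (-4*z, 8*x + 4, 0) ≠ 0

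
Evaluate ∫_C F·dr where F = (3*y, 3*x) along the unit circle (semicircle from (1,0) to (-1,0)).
0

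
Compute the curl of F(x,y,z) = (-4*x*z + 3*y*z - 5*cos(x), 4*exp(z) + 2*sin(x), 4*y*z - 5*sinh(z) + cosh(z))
(4*z - 4*exp(z), -4*x + 3*y, -3*z + 2*cos(x))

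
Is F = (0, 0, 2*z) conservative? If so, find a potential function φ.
Yes, F is conservative. φ = z**2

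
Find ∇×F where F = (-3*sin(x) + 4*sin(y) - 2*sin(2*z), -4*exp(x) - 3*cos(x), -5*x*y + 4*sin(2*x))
(-5*x, 5*y - 8*cos(2*x) - 4*cos(2*z), -4*exp(x) + 3*sin(x) - 4*cos(y))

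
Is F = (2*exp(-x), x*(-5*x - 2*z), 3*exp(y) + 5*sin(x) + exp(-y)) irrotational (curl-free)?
No, ∇×F = (2*x + 3*exp(y) - exp(-y), -5*cos(x), -10*x - 2*z)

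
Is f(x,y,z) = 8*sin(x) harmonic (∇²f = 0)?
No, ∇²f = -8*sin(x)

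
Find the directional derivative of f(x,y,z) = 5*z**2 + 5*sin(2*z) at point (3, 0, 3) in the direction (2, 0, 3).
30*sqrt(13)*(cos(6) + 3)/13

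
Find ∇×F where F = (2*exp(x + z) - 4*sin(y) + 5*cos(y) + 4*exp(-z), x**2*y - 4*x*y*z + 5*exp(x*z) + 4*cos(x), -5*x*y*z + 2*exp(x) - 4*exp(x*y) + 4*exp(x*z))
(x*(4*y - 5*z - 4*exp(x*y) - 5*exp(x*z)), 5*y*z + 4*y*exp(x*y) - 4*z*exp(x*z) - 2*exp(x) + 2*exp(x + z) - 4*exp(-z), 2*x*y - 4*y*z + 5*z*exp(x*z) - 4*sin(x) + 5*sin(y) + 4*cos(y))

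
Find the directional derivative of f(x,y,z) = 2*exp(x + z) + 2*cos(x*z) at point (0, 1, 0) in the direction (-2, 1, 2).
0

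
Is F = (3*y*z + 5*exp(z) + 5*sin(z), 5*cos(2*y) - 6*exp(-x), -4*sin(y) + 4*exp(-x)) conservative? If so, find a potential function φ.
No, ∇×F = (-4*cos(y), 3*y + 5*exp(z) + 5*cos(z) + 4*exp(-x), -3*z + 6*exp(-x)) ≠ 0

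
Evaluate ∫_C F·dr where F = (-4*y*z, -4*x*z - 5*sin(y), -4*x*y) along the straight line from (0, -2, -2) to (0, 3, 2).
5*cos(3) - 5*cos(2)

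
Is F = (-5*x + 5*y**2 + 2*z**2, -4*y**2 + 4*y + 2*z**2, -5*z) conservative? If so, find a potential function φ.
No, ∇×F = (-4*z, 4*z, -10*y) ≠ 0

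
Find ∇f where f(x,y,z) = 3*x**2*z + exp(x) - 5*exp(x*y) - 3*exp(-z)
(6*x*z - 5*y*exp(x*y) + exp(x), -5*x*exp(x*y), 3*x**2 + 3*exp(-z))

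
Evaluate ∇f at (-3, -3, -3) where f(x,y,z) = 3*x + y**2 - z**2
(3, -6, 6)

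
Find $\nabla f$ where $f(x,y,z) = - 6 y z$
(0, -6*z, -6*y)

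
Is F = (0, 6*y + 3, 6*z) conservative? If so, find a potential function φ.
Yes, F is conservative. φ = 3*y**2 + 3*y + 3*z**2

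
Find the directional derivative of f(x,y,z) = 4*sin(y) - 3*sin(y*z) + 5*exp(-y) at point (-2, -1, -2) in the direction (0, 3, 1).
3*sqrt(10)*(-5*E + 7*cos(2) + 4*cos(1))/10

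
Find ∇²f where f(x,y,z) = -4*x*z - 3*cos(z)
3*cos(z)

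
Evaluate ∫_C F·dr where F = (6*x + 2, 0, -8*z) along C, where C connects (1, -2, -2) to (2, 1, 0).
27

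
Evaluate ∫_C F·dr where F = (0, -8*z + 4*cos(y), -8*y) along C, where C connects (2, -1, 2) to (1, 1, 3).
-40 + 8*sin(1)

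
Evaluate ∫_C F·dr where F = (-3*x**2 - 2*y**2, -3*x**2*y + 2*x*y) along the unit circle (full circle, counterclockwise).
0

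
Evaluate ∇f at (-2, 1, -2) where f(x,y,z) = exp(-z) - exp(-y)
(0, exp(-1), -exp(2))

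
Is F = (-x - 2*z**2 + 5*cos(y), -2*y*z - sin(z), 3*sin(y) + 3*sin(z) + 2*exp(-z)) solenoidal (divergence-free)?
No, ∇·F = -2*z + 3*cos(z) - 1 - 2*exp(-z)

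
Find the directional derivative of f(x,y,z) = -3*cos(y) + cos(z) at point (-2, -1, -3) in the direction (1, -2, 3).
3*sqrt(14)*(sin(3) + 2*sin(1))/14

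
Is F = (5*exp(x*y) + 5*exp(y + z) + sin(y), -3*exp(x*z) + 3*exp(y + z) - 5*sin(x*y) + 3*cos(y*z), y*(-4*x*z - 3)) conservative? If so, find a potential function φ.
No, ∇×F = (-4*x*z + 3*x*exp(x*z) + 3*y*sin(y*z) - 3*exp(y + z) - 3, 4*y*z + 5*exp(y + z), -5*x*exp(x*y) - 5*y*cos(x*y) - 3*z*exp(x*z) - 5*exp(y + z) - cos(y)) ≠ 0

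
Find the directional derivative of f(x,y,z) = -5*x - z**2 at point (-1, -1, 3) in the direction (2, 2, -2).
sqrt(3)/3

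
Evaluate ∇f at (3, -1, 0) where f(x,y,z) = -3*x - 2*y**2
(-3, 4, 0)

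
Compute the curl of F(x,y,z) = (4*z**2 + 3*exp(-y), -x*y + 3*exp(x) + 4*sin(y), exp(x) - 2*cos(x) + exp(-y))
(-exp(-y), 8*z - exp(x) - 2*sin(x), -y + 3*exp(x) + 3*exp(-y))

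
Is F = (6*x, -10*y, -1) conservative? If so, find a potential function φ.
Yes, F is conservative. φ = 3*x**2 - 5*y**2 - z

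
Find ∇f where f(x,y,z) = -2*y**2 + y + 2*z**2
(0, 1 - 4*y, 4*z)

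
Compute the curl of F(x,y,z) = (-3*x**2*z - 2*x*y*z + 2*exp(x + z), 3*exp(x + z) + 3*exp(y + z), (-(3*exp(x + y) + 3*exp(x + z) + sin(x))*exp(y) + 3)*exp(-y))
(3*((-exp(x + z) - exp(y + z))*exp(y) - exp(x + 2*y) - 1)*exp(-y), -3*x**2 - 2*x*y + 3*exp(x + y) + 5*exp(x + z) + cos(x), 2*x*z + 3*exp(x + z))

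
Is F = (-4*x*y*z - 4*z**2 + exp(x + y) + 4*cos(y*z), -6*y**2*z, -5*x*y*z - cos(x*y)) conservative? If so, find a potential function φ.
No, ∇×F = (-5*x*z + x*sin(x*y) + 6*y**2, -4*x*y + 5*y*z - y*sin(x*y) - 4*y*sin(y*z) - 8*z, 4*x*z + 4*z*sin(y*z) - exp(x + y)) ≠ 0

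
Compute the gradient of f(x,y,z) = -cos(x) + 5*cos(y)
(sin(x), -5*sin(y), 0)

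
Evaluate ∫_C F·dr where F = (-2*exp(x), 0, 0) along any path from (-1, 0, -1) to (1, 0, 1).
-4*sinh(1)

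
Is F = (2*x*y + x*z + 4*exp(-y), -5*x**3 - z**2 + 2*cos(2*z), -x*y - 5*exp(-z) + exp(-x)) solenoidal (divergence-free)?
No, ∇·F = 2*y + z + 5*exp(-z)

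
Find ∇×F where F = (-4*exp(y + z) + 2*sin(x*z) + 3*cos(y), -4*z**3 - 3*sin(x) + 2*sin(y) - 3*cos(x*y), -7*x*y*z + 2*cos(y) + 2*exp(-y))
(-7*x*z + 12*z**2 - 2*sin(y) - 2*exp(-y), 2*x*cos(x*z) + 7*y*z - 4*exp(y + z), 3*y*sin(x*y) + 4*exp(y + z) + 3*sin(y) - 3*cos(x))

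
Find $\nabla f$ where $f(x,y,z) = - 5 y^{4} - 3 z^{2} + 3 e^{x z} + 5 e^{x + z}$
(3*z*exp(x*z) + 5*exp(x + z), -20*y**3, 3*x*exp(x*z) - 6*z + 5*exp(x + z))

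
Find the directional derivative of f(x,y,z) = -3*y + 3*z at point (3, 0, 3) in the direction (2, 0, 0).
0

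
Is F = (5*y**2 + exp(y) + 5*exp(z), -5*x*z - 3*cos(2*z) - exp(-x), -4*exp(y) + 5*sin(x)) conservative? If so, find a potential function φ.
No, ∇×F = (5*x - 4*exp(y) - 6*sin(2*z), 5*exp(z) - 5*cos(x), -10*y - 5*z - exp(y) + exp(-x)) ≠ 0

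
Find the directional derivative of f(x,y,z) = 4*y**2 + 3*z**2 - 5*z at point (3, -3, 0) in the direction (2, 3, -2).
-62*sqrt(17)/17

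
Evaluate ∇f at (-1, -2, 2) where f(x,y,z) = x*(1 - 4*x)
(9, 0, 0)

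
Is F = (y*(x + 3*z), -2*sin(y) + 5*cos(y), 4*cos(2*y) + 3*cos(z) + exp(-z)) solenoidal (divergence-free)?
No, ∇·F = y - 5*sin(y) - 3*sin(z) - 2*cos(y) - exp(-z)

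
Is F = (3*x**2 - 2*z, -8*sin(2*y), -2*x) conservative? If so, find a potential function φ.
Yes, F is conservative. φ = x**3 - 2*x*z + 4*cos(2*y)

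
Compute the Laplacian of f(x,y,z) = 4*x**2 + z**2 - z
10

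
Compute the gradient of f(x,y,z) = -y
(0, -1, 0)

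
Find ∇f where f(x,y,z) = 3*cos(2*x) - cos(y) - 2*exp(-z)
(-6*sin(2*x), sin(y), 2*exp(-z))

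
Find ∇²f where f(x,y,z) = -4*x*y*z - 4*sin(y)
4*sin(y)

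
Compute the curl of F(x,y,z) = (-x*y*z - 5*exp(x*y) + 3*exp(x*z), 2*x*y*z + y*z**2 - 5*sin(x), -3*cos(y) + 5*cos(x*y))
(-2*x*y - 5*x*sin(x*y) - 2*y*z + 3*sin(y), -x*y + 3*x*exp(x*z) + 5*y*sin(x*y), x*z + 5*x*exp(x*y) + 2*y*z - 5*cos(x))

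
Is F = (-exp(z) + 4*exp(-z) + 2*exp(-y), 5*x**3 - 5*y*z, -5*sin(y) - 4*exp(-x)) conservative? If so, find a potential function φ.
No, ∇×F = (5*y - 5*cos(y), -exp(z) - 4*exp(-z) - 4*exp(-x), 15*x**2 + 2*exp(-y)) ≠ 0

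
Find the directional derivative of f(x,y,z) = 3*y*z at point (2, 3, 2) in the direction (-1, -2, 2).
2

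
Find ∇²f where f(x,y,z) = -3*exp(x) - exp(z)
-3*exp(x) - exp(z)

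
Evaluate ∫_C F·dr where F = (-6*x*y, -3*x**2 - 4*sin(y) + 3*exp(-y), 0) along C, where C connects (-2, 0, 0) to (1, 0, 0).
0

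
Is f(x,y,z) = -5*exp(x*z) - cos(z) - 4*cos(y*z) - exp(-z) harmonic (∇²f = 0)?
No, ∇²f = -5*x**2*exp(x*z) + 4*y**2*cos(y*z) - 5*z**2*exp(x*z) + 4*z**2*cos(y*z) + cos(z) - exp(-z)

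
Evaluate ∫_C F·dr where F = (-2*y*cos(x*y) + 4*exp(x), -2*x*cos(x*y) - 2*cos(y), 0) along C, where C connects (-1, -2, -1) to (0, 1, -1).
-2*sin(1) - 4*exp(-1) + 4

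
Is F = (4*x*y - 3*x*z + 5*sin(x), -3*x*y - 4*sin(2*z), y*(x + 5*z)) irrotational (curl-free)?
No, ∇×F = (x + 5*z + 8*cos(2*z), -3*x - y, -4*x - 3*y)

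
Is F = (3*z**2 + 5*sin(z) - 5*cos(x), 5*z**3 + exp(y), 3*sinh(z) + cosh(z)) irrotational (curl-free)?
No, ∇×F = (-15*z**2, 6*z + 5*cos(z), 0)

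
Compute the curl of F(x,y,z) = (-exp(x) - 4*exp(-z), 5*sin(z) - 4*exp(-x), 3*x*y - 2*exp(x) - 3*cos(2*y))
(3*x + 6*sin(2*y) - 5*cos(z), -3*y + 2*exp(x) + 4*exp(-z), 4*exp(-x))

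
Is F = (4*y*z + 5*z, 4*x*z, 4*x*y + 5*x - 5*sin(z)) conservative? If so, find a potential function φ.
Yes, F is conservative. φ = 4*x*y*z + 5*x*z + 5*cos(z)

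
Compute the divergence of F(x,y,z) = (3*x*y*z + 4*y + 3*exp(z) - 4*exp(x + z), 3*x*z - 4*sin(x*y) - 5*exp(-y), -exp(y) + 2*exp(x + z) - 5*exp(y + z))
((-4*x*cos(x*y) + 3*y*z - 2*exp(x + z) - 5*exp(y + z))*exp(y) + 5)*exp(-y)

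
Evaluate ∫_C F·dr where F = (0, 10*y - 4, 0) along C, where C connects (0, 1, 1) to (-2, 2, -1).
11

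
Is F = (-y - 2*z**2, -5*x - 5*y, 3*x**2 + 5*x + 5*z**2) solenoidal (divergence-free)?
No, ∇·F = 10*z - 5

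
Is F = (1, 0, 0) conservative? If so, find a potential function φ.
Yes, F is conservative. φ = x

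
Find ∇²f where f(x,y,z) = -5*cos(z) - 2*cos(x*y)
2*x**2*cos(x*y) + 2*y**2*cos(x*y) + 5*cos(z)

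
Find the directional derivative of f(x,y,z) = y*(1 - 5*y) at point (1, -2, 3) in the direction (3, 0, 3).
0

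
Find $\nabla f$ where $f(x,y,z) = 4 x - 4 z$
(4, 0, -4)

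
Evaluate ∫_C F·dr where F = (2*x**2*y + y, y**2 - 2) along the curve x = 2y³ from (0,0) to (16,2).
74068/15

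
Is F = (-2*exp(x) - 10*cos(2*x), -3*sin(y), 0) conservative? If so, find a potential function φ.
Yes, F is conservative. φ = -2*exp(x) - 5*sin(2*x) + 3*cos(y)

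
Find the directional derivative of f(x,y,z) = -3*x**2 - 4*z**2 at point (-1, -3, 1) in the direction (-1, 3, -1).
2*sqrt(11)/11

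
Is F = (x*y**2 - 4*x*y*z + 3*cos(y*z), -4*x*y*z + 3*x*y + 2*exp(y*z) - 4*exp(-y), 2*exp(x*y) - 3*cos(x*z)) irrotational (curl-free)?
No, ∇×F = (4*x*y + 2*x*exp(x*y) - 2*y*exp(y*z), -4*x*y - 2*y*exp(x*y) - 3*y*sin(y*z) - 3*z*sin(x*z), -2*x*y + 4*x*z - 4*y*z + 3*y + 3*z*sin(y*z))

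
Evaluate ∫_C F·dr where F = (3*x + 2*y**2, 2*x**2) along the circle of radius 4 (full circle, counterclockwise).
0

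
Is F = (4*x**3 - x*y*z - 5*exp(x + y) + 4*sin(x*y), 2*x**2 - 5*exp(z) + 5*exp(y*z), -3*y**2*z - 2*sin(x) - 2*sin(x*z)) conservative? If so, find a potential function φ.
No, ∇×F = (-6*y*z - 5*y*exp(y*z) + 5*exp(z), -x*y + 2*z*cos(x*z) + 2*cos(x), x*z - 4*x*cos(x*y) + 4*x + 5*exp(x + y)) ≠ 0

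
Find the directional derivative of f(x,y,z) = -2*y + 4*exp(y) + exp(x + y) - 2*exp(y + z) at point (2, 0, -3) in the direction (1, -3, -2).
sqrt(14)*(-exp(5) - 3*exp(3) + 5)*exp(-3)/7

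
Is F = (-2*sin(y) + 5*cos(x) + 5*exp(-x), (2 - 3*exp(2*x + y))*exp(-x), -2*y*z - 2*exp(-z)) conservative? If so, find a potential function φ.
No, ∇×F = (-2*z, 0, -3*exp(x + y) + 2*cos(y) - 2*exp(-x)) ≠ 0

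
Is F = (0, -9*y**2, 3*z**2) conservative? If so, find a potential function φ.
Yes, F is conservative. φ = -3*y**3 + z**3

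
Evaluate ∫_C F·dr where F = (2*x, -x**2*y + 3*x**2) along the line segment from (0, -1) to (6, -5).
-300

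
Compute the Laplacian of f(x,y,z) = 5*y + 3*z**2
6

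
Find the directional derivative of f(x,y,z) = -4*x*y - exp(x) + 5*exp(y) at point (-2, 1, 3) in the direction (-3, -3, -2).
3*sqrt(22)*(-5*exp(3) - 4*exp(2) + 1)*exp(-2)/22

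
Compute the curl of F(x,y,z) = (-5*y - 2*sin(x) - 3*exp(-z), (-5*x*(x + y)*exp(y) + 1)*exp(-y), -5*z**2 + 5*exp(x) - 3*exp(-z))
(0, -5*exp(x) + 3*exp(-z), -10*x - 5*y + 5)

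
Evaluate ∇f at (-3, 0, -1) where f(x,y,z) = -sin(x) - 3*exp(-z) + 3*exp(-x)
(-3*exp(3) - cos(3), 0, 3*E)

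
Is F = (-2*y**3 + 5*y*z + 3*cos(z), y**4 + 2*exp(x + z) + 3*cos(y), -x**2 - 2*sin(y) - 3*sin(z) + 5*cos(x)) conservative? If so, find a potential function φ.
No, ∇×F = (-2*exp(x + z) - 2*cos(y), 2*x + 5*y + 5*sin(x) - 3*sin(z), 6*y**2 - 5*z + 2*exp(x + z)) ≠ 0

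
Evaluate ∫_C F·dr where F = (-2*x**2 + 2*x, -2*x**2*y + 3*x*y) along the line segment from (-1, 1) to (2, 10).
-15/2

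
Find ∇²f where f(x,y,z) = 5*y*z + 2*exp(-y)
2*exp(-y)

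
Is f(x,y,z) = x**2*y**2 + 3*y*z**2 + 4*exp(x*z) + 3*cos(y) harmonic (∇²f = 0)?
No, ∇²f = 4*x**2*exp(x*z) + 2*x**2 + 2*y**2 + 6*y + 4*z**2*exp(x*z) - 3*cos(y)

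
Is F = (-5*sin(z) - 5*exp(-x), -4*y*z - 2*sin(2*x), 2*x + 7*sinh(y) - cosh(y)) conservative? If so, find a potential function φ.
No, ∇×F = (4*y - sinh(y) + 7*cosh(y), -5*cos(z) - 2, -4*cos(2*x)) ≠ 0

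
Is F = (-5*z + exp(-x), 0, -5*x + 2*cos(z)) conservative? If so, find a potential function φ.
Yes, F is conservative. φ = -5*x*z + 2*sin(z) - exp(-x)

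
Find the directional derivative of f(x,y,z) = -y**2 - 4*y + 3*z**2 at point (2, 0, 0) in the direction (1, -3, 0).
6*sqrt(10)/5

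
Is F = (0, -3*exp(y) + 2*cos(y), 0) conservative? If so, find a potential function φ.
Yes, F is conservative. φ = -3*exp(y) + 2*sin(y)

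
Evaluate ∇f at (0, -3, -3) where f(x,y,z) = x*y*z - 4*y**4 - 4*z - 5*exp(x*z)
(24, 432, -4)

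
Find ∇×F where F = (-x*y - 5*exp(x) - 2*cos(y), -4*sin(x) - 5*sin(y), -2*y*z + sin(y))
(-2*z + cos(y), 0, x - 2*sin(y) - 4*cos(x))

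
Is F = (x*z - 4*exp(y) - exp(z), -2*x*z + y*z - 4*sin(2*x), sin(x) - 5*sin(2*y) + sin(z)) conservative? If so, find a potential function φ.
No, ∇×F = (2*x - y - 10*cos(2*y), x - exp(z) - cos(x), -2*z + 4*exp(y) - 8*cos(2*x)) ≠ 0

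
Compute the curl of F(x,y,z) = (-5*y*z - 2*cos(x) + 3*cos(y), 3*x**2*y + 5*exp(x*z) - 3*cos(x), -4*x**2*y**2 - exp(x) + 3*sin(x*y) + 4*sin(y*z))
(-8*x**2*y - 5*x*exp(x*z) + 3*x*cos(x*y) + 4*z*cos(y*z), 8*x*y**2 - 3*y*cos(x*y) - 5*y + exp(x), 6*x*y + 5*z*exp(x*z) + 5*z + 3*sin(x) + 3*sin(y))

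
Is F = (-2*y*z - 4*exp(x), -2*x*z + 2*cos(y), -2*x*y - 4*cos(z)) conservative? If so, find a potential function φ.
Yes, F is conservative. φ = -2*x*y*z - 4*exp(x) + 2*sin(y) - 4*sin(z)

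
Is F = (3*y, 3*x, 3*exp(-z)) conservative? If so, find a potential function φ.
Yes, F is conservative. φ = 3*x*y - 3*exp(-z)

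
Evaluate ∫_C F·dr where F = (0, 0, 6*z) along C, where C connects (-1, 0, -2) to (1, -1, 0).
-12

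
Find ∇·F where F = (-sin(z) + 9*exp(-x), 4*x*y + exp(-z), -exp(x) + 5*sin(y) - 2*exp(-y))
4*x - 9*exp(-x)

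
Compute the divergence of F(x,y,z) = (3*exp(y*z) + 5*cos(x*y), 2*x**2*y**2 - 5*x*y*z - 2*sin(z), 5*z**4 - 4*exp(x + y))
4*x**2*y - 5*x*z - 5*y*sin(x*y) + 20*z**3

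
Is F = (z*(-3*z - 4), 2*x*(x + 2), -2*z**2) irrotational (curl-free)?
No, ∇×F = (0, -6*z - 4, 4*x + 4)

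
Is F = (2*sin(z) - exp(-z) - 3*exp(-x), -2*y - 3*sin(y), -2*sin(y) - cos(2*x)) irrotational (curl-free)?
No, ∇×F = (-2*cos(y), -2*sin(2*x) + 2*cos(z) + exp(-z), 0)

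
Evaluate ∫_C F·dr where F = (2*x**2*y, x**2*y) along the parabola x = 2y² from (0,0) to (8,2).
13184/21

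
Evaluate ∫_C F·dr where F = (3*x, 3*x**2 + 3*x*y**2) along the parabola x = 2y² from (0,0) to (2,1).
48/5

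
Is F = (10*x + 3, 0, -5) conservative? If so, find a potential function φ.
Yes, F is conservative. φ = 5*x**2 + 3*x - 5*z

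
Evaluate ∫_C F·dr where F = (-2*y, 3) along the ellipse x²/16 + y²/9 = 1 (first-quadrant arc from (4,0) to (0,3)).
9 + 6*pi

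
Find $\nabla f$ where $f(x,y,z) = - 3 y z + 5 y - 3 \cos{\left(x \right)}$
(3*sin(x), 5 - 3*z, -3*y)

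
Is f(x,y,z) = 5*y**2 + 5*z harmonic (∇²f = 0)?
No, ∇²f = 10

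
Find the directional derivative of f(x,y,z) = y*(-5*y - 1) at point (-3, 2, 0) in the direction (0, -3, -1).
63*sqrt(10)/10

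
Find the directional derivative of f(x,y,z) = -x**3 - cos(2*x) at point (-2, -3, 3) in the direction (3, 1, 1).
-6*sqrt(11)*(sin(4) + 6)/11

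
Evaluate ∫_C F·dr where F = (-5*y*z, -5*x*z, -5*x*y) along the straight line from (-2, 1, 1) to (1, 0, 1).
-10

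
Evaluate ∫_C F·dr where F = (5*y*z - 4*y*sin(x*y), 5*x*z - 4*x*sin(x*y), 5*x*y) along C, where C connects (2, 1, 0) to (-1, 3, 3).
-45 + 4*cos(3) - 4*cos(2)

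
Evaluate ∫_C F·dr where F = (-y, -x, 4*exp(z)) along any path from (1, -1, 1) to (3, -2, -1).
5 - 8*sinh(1)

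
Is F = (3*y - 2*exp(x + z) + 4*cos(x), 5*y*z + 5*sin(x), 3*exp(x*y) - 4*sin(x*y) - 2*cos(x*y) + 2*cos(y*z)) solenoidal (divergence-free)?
No, ∇·F = -2*y*sin(y*z) + 5*z - 2*exp(x + z) - 4*sin(x)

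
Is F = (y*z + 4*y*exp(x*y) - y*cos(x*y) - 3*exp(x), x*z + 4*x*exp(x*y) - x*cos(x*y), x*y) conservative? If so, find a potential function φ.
Yes, F is conservative. φ = x*y*z - 3*exp(x) + 4*exp(x*y) - sin(x*y)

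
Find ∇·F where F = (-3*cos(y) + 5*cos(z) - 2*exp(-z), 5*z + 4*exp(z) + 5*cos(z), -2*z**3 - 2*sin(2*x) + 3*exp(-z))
-6*z**2 - 3*exp(-z)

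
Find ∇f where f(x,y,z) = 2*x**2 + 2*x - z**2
(4*x + 2, 0, -2*z)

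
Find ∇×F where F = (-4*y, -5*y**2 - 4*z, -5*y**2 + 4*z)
(4 - 10*y, 0, 4)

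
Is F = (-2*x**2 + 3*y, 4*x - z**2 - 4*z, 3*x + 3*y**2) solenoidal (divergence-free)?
No, ∇·F = -4*x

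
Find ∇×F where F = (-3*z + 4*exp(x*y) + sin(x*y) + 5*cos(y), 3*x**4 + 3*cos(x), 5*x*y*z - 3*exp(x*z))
(5*x*z, -5*y*z + 3*z*exp(x*z) - 3, 12*x**3 - 4*x*exp(x*y) - x*cos(x*y) - 3*sin(x) + 5*sin(y))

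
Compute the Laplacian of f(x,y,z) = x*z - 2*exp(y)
-2*exp(y)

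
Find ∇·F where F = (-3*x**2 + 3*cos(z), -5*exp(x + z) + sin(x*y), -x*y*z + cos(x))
x*(-y + cos(x*y) - 6)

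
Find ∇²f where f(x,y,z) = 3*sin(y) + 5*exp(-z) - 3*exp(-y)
-3*sin(y) + 5*exp(-z) - 3*exp(-y)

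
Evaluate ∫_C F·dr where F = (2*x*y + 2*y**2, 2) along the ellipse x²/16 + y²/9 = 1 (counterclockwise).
0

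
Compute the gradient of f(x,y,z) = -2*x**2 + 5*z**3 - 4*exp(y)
(-4*x, -4*exp(y), 15*z**2)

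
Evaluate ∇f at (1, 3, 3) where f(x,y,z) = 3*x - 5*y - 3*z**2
(3, -5, -18)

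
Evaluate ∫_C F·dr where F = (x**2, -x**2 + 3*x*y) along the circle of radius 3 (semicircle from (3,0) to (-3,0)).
36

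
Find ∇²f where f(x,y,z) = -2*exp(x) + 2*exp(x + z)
-2*exp(x) + 4*exp(x + z)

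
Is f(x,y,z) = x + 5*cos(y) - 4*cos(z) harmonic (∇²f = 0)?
No, ∇²f = -5*cos(y) + 4*cos(z)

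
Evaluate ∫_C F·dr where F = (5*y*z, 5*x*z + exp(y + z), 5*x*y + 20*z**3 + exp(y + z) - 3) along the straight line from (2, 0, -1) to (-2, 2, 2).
-exp(-1) + 26 + exp(4)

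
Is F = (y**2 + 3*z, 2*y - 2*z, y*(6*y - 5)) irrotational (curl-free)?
No, ∇×F = (12*y - 3, 3, -2*y)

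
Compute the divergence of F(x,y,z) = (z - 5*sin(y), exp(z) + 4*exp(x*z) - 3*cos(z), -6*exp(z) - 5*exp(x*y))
-6*exp(z)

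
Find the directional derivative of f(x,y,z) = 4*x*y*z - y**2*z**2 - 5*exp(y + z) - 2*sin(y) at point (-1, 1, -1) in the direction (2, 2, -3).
sqrt(17)*(7 - 4*cos(1))/17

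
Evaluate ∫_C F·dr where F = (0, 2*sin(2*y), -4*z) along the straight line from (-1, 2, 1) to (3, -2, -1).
0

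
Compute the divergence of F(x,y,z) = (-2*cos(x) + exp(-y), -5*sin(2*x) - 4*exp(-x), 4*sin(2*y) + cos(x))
2*sin(x)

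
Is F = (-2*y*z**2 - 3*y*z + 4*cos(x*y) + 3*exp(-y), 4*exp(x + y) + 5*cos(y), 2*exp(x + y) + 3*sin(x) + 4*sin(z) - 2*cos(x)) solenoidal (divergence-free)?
No, ∇·F = -4*y*sin(x*y) + 4*exp(x + y) - 5*sin(y) + 4*cos(z)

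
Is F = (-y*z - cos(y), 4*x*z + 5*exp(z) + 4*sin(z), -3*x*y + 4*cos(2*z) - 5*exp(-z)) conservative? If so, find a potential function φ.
No, ∇×F = (-7*x - 5*exp(z) - 4*cos(z), 2*y, 5*z - sin(y)) ≠ 0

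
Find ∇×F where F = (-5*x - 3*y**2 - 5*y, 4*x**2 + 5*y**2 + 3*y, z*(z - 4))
(0, 0, 8*x + 6*y + 5)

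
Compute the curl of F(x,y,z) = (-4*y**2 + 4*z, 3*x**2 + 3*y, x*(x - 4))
(0, 8 - 2*x, 6*x + 8*y)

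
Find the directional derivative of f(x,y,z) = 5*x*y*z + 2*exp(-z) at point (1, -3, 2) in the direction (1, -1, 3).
sqrt(11)*(-85*exp(2) - 6)*exp(-2)/11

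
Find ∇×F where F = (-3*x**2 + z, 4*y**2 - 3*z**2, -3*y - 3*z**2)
(6*z - 3, 1, 0)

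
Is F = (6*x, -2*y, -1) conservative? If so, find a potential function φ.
Yes, F is conservative. φ = 3*x**2 - y**2 - z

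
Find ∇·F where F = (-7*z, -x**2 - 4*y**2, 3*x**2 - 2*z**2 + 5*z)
-8*y - 4*z + 5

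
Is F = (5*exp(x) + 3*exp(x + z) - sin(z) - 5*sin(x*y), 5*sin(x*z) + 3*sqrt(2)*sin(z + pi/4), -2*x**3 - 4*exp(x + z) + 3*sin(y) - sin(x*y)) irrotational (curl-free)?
No, ∇×F = (-x*cos(x*y) - 5*x*cos(x*z) + 3*cos(y) - 3*sqrt(2)*cos(z + pi/4), 6*x**2 + y*cos(x*y) + 7*exp(x + z) - cos(z), 5*x*cos(x*y) + 5*z*cos(x*z))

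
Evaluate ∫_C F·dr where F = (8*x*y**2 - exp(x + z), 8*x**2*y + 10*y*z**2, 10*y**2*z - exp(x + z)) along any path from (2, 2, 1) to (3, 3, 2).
-exp(5) + exp(3) + 420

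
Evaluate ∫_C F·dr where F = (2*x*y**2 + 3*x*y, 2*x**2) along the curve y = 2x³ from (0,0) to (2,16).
1856/5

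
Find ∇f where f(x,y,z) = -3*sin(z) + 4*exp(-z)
(0, 0, -3*cos(z) - 4*exp(-z))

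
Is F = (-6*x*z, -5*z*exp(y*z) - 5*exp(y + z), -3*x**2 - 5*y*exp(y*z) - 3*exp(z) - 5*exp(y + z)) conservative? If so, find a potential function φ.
Yes, F is conservative. φ = -3*x**2*z - 3*exp(z) - 5*exp(y*z) - 5*exp(y + z)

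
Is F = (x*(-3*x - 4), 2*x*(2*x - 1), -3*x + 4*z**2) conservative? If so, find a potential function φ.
No, ∇×F = (0, 3, 8*x - 2) ≠ 0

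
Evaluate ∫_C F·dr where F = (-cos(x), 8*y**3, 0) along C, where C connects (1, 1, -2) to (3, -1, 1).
-sin(3) + sin(1)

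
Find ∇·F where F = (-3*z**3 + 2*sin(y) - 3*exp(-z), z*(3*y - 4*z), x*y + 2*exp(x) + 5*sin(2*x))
3*z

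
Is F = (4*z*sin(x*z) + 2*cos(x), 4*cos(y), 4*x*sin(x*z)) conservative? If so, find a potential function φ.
Yes, F is conservative. φ = 2*sin(x) + 4*sin(y) - 4*cos(x*z)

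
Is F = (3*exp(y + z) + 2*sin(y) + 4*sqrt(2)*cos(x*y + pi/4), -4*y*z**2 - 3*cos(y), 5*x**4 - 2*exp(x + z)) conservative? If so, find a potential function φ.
No, ∇×F = (8*y*z, -20*x**3 + 2*exp(x + z) + 3*exp(y + z), 4*sqrt(2)*x*sin(x*y + pi/4) - 3*exp(y + z) - 2*cos(y)) ≠ 0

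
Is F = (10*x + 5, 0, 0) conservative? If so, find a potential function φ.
Yes, F is conservative. φ = 5*x*(x + 1)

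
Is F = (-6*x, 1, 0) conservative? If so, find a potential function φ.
Yes, F is conservative. φ = -3*x**2 + y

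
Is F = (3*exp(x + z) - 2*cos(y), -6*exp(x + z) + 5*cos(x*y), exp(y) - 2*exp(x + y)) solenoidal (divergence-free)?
No, ∇·F = -5*x*sin(x*y) + 3*exp(x + z)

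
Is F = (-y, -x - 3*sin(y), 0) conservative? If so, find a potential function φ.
Yes, F is conservative. φ = -x*y + 3*cos(y)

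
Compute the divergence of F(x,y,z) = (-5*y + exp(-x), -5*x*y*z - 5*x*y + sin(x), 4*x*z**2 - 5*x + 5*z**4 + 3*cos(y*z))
3*x*z - 5*x - 3*y*sin(y*z) + 20*z**3 - exp(-x)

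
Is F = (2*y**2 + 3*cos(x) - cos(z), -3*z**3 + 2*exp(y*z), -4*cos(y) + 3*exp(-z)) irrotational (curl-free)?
No, ∇×F = (-2*y*exp(y*z) + 9*z**2 + 4*sin(y), sin(z), -4*y)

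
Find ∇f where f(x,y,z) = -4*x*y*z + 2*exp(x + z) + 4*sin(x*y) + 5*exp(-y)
(-4*y*z + 4*y*cos(x*y) + 2*exp(x + z), (4*x*(-z + cos(x*y))*exp(y) - 5)*exp(-y), -4*x*y + 2*exp(x + z))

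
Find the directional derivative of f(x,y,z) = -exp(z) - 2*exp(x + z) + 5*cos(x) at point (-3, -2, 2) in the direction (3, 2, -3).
3*sqrt(22)*(5*sin(3) + exp(2))/22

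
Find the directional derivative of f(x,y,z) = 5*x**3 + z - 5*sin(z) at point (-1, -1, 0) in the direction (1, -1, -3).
27*sqrt(11)/11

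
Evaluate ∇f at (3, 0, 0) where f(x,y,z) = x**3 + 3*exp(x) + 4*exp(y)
(27 + 3*exp(3), 4, 0)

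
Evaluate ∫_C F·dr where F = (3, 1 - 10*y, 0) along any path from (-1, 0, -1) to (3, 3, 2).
-30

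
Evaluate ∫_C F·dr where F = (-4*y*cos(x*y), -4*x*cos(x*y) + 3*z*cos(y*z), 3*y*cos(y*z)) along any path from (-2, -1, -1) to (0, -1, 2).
-3*sin(1) + sin(2)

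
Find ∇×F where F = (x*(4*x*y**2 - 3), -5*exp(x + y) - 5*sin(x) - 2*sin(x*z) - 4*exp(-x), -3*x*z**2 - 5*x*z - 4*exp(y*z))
(2*x*cos(x*z) - 4*z*exp(y*z), z*(3*z + 5), -8*x**2*y - 2*z*cos(x*z) - 5*exp(x + y) - 5*cos(x) + 4*exp(-x))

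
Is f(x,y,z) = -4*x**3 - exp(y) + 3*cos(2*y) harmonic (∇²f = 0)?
No, ∇²f = -24*x - exp(y) - 12*cos(2*y)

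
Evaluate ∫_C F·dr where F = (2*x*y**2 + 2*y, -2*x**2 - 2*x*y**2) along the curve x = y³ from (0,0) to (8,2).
3320/21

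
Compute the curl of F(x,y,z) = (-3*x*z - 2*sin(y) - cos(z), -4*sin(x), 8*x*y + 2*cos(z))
(8*x, -3*x - 8*y + sin(z), -4*cos(x) + 2*cos(y))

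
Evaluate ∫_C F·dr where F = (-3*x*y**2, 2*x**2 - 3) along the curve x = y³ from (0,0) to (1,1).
-215/56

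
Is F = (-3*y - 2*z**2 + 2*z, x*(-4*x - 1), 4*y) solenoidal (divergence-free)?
Yes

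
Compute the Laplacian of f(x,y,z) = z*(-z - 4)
-2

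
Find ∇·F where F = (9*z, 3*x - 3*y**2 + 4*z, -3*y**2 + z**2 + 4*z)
-6*y + 2*z + 4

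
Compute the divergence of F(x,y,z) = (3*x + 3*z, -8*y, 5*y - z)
-6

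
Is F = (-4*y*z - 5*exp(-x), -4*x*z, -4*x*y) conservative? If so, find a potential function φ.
Yes, F is conservative. φ = -4*x*y*z + 5*exp(-x)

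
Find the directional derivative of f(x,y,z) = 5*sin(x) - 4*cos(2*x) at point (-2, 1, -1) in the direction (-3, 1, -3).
3*sqrt(19)*(8*sin(4) - 5*cos(2))/19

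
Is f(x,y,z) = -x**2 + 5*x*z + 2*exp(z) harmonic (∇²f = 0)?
No, ∇²f = 2*exp(z) - 2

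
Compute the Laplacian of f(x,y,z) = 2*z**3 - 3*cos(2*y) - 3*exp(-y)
12*z + 12*cos(2*y) - 3*exp(-y)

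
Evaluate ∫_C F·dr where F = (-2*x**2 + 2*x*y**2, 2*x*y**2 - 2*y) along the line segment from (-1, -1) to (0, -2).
-11/3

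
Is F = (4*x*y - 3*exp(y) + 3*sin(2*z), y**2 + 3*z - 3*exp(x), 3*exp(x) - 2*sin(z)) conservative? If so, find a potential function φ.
No, ∇×F = (-3, -3*exp(x) + 6*cos(2*z), -4*x - 3*exp(x) + 3*exp(y)) ≠ 0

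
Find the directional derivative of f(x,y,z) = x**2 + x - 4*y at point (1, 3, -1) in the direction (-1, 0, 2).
-3*sqrt(5)/5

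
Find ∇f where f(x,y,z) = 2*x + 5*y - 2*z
(2, 5, -2)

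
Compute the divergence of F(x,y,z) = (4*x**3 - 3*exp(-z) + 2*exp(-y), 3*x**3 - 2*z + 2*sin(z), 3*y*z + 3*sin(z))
12*x**2 + 3*y + 3*cos(z)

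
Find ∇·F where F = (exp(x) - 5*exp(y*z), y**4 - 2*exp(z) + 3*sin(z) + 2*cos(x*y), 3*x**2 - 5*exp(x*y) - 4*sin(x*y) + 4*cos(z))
-2*x*sin(x*y) + 4*y**3 + exp(x) - 4*sin(z)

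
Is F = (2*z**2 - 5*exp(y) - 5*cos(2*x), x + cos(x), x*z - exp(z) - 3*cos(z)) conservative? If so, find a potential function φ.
No, ∇×F = (0, 3*z, 5*exp(y) - sin(x) + 1) ≠ 0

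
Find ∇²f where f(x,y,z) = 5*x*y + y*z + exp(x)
exp(x)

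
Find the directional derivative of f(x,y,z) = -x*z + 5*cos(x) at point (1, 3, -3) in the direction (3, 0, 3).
sqrt(2)*(2 - 5*sin(1))/2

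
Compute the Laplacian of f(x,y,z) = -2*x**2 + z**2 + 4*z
-2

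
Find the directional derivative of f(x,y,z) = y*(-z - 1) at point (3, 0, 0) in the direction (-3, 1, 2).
-sqrt(14)/14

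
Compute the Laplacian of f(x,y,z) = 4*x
0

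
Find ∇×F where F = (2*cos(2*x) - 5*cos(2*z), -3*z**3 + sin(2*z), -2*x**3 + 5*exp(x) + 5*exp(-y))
(9*z**2 - 2*cos(2*z) - 5*exp(-y), 6*x**2 - 5*exp(x) + 10*sin(2*z), 0)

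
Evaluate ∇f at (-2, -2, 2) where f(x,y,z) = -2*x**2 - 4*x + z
(4, 0, 1)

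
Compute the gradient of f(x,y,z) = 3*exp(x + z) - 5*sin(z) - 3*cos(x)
(3*exp(x + z) + 3*sin(x), 0, 3*exp(x + z) - 5*cos(z))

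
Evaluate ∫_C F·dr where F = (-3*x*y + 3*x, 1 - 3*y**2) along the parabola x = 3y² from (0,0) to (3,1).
27/10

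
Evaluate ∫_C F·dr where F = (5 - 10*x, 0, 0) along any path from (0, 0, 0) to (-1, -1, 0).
-10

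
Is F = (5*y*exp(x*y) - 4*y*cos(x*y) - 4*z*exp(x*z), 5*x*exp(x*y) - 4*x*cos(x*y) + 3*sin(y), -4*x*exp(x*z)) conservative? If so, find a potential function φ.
Yes, F is conservative. φ = 5*exp(x*y) - 4*exp(x*z) - 4*sin(x*y) - 3*cos(y)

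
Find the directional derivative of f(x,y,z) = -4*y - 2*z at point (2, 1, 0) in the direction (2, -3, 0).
12*sqrt(13)/13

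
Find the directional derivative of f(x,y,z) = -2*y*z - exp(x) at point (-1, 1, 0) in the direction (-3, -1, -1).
sqrt(11)*(3 + 2*E)*exp(-1)/11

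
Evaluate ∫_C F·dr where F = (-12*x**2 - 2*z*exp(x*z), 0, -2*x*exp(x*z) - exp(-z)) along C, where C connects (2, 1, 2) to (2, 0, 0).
-1 - exp(-2) + 2*exp(4)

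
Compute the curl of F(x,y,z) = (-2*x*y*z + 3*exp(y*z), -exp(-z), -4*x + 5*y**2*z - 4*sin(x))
(10*y*z - exp(-z), -2*x*y + 3*y*exp(y*z) + 4*cos(x) + 4, z*(2*x - 3*exp(y*z)))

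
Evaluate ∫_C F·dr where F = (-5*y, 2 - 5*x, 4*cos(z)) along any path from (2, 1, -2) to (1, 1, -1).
-4*sin(1) + 4*sin(2) + 5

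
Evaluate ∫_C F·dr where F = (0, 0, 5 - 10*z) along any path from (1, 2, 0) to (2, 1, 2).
-10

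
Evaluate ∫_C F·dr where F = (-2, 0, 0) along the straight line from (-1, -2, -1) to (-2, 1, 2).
2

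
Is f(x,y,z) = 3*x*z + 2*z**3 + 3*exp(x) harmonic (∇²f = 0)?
No, ∇²f = 12*z + 3*exp(x)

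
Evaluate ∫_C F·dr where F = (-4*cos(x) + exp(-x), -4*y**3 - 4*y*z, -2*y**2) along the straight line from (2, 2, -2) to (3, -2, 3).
(4*(-10 - sin(3) + sin(2))*exp(3) - 1 + E)*exp(-3)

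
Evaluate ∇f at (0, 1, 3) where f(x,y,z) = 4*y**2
(0, 8, 0)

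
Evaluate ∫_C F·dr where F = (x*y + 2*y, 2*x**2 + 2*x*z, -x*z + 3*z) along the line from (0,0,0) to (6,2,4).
108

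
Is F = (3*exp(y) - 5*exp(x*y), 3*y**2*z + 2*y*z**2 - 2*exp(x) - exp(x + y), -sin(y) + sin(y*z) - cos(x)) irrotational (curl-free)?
No, ∇×F = (-3*y**2 - 4*y*z + z*cos(y*z) - cos(y), -sin(x), 5*x*exp(x*y) - 2*exp(x) - 3*exp(y) - exp(x + y))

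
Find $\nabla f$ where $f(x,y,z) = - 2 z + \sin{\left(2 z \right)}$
(0, 0, 2*cos(2*z) - 2)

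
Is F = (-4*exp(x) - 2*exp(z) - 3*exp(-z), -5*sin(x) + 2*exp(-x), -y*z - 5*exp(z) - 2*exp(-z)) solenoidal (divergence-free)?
No, ∇·F = -y - 4*exp(x) - 5*exp(z) + 2*exp(-z)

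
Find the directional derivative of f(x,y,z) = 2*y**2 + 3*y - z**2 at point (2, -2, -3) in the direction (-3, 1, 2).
sqrt(14)/2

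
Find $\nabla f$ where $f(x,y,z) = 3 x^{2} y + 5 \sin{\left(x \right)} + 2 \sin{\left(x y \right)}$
(6*x*y + 2*y*cos(x*y) + 5*cos(x), x*(3*x + 2*cos(x*y)), 0)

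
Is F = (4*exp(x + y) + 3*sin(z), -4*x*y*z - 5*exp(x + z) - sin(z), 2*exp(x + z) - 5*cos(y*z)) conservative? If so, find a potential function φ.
No, ∇×F = (4*x*y + 5*z*sin(y*z) + 5*exp(x + z) + cos(z), -2*exp(x + z) + 3*cos(z), -4*y*z - 4*exp(x + y) - 5*exp(x + z)) ≠ 0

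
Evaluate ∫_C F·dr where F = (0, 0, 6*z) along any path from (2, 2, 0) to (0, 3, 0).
0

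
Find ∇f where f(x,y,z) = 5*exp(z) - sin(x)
(-cos(x), 0, 5*exp(z))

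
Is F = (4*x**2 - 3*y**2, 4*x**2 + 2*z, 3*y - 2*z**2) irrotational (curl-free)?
No, ∇×F = (1, 0, 8*x + 6*y)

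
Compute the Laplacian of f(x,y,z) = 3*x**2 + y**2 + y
8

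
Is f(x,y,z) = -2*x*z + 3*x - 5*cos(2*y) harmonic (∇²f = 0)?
No, ∇²f = 20*cos(2*y)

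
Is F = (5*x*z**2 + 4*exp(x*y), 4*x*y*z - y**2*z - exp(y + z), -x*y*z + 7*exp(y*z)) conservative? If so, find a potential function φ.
No, ∇×F = (-4*x*y - x*z + y**2 + 7*z*exp(y*z) + exp(y + z), z*(10*x + y), -4*x*exp(x*y) + 4*y*z) ≠ 0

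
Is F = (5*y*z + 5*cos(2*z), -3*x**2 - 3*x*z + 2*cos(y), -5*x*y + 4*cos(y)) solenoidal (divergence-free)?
No, ∇·F = -2*sin(y)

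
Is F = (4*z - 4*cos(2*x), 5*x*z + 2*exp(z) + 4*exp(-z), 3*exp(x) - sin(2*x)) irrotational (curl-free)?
No, ∇×F = (-5*x - 2*exp(z) + 4*exp(-z), -3*exp(x) + 2*cos(2*x) + 4, 5*z)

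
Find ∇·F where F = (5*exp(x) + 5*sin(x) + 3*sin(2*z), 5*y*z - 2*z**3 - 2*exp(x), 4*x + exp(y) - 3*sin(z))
5*z + 5*exp(x) + 5*cos(x) - 3*cos(z)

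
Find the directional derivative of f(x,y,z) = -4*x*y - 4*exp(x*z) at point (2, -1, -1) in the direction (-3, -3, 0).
-2*sqrt(2)*(1 - exp(2))*exp(-2)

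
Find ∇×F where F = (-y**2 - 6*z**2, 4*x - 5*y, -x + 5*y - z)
(5, 1 - 12*z, 2*y + 4)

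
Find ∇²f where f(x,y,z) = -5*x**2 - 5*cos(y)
5*cos(y) - 10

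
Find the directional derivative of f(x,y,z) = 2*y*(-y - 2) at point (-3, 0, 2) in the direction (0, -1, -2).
4*sqrt(5)/5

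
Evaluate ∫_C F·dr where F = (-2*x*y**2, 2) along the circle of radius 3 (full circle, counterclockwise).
0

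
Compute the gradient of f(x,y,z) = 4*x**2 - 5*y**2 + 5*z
(8*x, -10*y, 5)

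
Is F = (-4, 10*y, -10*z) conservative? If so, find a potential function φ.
Yes, F is conservative. φ = -4*x + 5*y**2 - 5*z**2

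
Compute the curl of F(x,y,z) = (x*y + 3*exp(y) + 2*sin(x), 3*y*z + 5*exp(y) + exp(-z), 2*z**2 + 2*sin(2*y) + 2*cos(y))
(-3*y - 2*sin(y) + 4*cos(2*y) + exp(-z), 0, -x - 3*exp(y))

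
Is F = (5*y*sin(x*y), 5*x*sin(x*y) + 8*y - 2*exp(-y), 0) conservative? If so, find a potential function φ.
Yes, F is conservative. φ = 4*y**2 - 5*cos(x*y) + 2*exp(-y)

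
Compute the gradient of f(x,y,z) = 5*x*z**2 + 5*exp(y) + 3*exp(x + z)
(5*z**2 + 3*exp(x + z), 5*exp(y), 10*x*z + 3*exp(x + z))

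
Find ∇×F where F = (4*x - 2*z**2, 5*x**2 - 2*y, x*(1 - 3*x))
(0, 6*x - 4*z - 1, 10*x)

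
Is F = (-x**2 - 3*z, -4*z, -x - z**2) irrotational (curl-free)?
No, ∇×F = (4, -2, 0)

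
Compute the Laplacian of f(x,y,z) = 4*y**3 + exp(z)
24*y + exp(z)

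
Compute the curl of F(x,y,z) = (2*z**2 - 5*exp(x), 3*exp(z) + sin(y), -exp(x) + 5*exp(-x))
(-3*exp(z), 4*z + exp(x) + 5*exp(-x), 0)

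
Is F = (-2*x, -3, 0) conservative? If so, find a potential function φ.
Yes, F is conservative. φ = -x**2 - 3*y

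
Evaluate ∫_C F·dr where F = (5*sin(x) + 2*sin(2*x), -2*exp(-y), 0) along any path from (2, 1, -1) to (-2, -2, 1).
-(2 - 2*exp(3))*exp(-1)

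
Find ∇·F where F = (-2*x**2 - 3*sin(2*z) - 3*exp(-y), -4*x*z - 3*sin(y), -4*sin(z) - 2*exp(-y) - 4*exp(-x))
-4*x - 3*cos(y) - 4*cos(z)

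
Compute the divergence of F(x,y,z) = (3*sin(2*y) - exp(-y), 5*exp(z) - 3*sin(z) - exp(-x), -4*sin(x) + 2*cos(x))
0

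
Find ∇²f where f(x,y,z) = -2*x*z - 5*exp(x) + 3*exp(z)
-5*exp(x) + 3*exp(z)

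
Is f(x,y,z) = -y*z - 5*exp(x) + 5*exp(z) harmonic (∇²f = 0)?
No, ∇²f = -5*exp(x) + 5*exp(z)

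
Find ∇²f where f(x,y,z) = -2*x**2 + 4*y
-4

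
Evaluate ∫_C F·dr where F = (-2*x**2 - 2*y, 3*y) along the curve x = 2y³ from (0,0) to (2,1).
-41/6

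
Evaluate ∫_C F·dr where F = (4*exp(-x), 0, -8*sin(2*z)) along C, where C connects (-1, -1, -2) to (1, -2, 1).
4*(-1 + E*(cos(2) - cos(4) + E))*exp(-1)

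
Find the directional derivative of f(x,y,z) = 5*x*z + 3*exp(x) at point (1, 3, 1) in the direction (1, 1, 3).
sqrt(11)*(3*E + 20)/11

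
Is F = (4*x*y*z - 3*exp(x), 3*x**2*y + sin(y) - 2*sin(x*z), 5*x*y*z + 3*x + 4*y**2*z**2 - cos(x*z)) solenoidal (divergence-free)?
No, ∇·F = 3*x**2 + 5*x*y + x*sin(x*z) + 8*y**2*z + 4*y*z - 3*exp(x) + cos(y)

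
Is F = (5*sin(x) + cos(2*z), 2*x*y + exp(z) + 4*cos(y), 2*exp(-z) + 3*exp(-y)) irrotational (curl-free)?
No, ∇×F = (-exp(z) - 3*exp(-y), -2*sin(2*z), 2*y)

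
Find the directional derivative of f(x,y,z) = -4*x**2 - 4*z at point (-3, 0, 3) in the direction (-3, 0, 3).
-14*sqrt(2)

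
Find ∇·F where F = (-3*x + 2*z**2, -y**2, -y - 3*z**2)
-2*y - 6*z - 3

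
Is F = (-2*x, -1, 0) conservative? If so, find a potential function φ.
Yes, F is conservative. φ = -x**2 - y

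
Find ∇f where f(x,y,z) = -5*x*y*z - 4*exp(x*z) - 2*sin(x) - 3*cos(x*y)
(-5*y*z + 3*y*sin(x*y) - 4*z*exp(x*z) - 2*cos(x), x*(-5*z + 3*sin(x*y)), x*(-5*y - 4*exp(x*z)))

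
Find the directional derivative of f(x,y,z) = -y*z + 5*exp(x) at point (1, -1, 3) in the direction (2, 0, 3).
sqrt(13)*(3 + 10*E)/13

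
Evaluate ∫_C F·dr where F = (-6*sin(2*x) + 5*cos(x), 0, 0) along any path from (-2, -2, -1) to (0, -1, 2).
-3*cos(4) + 3 + 5*sin(2)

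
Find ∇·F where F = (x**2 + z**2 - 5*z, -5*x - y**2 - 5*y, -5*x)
2*x - 2*y - 5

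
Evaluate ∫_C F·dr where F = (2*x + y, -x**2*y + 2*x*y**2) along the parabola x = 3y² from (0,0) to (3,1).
107/10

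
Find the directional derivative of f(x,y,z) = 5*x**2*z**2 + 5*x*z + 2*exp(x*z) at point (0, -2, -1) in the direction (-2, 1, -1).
7*sqrt(6)/3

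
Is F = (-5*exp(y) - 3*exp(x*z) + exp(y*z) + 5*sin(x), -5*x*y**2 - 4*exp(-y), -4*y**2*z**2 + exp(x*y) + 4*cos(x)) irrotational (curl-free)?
No, ∇×F = (x*exp(x*y) - 8*y*z**2, -3*x*exp(x*z) - y*exp(x*y) + y*exp(y*z) + 4*sin(x), -5*y**2 - z*exp(y*z) + 5*exp(y))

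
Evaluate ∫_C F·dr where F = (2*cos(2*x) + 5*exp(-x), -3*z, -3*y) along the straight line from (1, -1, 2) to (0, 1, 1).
-14 - sin(2) + 5*exp(-1)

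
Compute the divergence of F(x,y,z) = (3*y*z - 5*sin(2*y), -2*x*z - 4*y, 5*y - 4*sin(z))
-4*cos(z) - 4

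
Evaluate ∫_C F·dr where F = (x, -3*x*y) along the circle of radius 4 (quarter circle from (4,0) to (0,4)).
-72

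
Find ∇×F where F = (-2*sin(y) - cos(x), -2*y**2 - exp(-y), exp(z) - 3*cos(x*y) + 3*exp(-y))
(3*x*sin(x*y) - 3*exp(-y), -3*y*sin(x*y), 2*cos(y))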